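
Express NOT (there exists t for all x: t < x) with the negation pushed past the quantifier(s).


Negation flips each quantifier (∀↔∃) and negates the inner predicate.
¬(there exists t for all x: φ) = for all t there exists x: ¬φ.

for all t there exists x: NOT(t < x)


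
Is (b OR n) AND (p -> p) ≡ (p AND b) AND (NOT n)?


Compare truth tables:
b | n | p | φ | ψ
-----------------
F | F | F | F | F
T | F | F | T | F
F | T | F | T | F
T | T | F | T | F
F | F | T | F | F
T | F | T | T | T
F | T | T | T | F
T | T | T | T | F
They differ at row 2 (b=T, n=F, p=F): φ=T but ψ=F.

No, they are not logically equivalent.


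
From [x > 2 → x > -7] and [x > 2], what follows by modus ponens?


Modus ponens: from (P → Q) and P, infer Q.
P = 'x > 2' is asserted, and P → Q holds, so Q follows.

x > -7.


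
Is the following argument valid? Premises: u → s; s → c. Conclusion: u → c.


This matches the form of hypothetical syllogism: the conclusion follows in every model of the premises.

Valid.


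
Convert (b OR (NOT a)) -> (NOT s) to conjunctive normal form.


Step 1: Rewrite as ¬(b ∨ (¬a)) ∨ (¬s) = (¬b ∧ ¬(¬a)) ∨ (¬s).
Step 2: Distribute ∨ over ∧.
Step 3: Eliminate any double negations (¬¬X = X).

((NOT b) OR (NOT s)) AND (a OR (NOT s))


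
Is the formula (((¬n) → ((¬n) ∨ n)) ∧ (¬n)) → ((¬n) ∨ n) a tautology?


Build the truth table over {n}:
n | φ
-----
F | T
T | T
Every row evaluates to true.

Yes, it is a tautology.


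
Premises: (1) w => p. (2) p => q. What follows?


Hypothetical syllogism: from (P → Q) and (Q → R), infer (P → R).
Chain the two implications through the shared middle term 'p'.

w => q


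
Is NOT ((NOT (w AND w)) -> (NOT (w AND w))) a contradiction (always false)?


Truth table over {w}:
w | φ
-----
F | F
T | F
Every row is false.

Yes, it is a contradiction.


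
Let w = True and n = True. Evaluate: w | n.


Disjunction is false only when both operands are false.
Substitute: w=True, n=True.
True | True evaluates to True.

True


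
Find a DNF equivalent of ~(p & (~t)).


Step 1: Apply De Morgan: ¬(p ∧ (¬t)) = ¬p ∨ ¬(¬t).
Step 2: Eliminate any double negations (¬¬X = X).

(~p) | t


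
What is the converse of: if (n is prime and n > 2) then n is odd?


The converse of (P → Q) is (Q → P). It is not in general equivalent to the original.
Here P = '(n is prime and n > 2)' and Q = 'n is odd'.

If n is odd, then (n is prime and n > 2).


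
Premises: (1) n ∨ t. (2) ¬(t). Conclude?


Disjunctive syllogism: from (P ∨ Q) and ¬P, infer Q.
One disjunct, 't', is ruled out; the other must hold.

n


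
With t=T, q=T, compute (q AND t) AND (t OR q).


Substitute t=T, q=T:
q AND t = T AND T = T
t OR q = T OR T = T
(q AND t) AND (t OR q) = T AND T = T

T


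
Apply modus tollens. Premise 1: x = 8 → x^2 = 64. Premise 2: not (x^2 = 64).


Modus tollens: from (P → Q) and ¬Q, infer ¬P.
Q = 'x^2 = 64' is denied; since P → Q, P must also fail.

Not (x = 8).


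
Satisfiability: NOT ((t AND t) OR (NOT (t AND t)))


Check all 2 assignments over {t}:
t | φ
-----
F | F
T | F
No assignment makes the formula true.

Unsatisfiable.


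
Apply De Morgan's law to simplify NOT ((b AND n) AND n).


De Morgan: the negation of a conjunction is the disjunction of the negations.
Distribute NOT across AND, flipping it to OR, and negate each literal.

((NOT b) OR (NOT n)) OR (NOT n)


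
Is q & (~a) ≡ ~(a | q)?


Compare truth tables:
a | q | φ | ψ
-------------
False | False | False | True
True | False | False | False
False | True | True | False
True | True | False | False
They differ at row 1 (a=False, q=False): φ=False but ψ=True.

No, they are not logically equivalent.


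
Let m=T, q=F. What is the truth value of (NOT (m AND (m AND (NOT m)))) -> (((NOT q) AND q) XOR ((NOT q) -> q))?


Substitute m=T, q=F:
NOT m = F
m AND (NOT m) = T AND F = F
m AND (m AND (NOT m)) = T AND F = F
NOT (m AND (m AND (NOT m))) = T
NOT q = T
(NOT q) AND q = T AND F = F
NOT q = T
(NOT q) -> q = T -> F = F
((NOT q) AND q) XOR ((NOT q) -> q) = F XOR F = F
(NOT (m AND (m AND (NOT m)))) -> (((NOT q) AND q) XOR ((NOT q) -> q)) = T -> F = F

F


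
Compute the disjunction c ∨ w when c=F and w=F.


Disjunction is false only when both operands are false.
Substitute: c=F, w=F.
F ∨ F evaluates to F.

F


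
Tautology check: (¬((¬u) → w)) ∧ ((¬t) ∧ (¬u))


Build the truth table over {t, u, w}:
t | u | w | φ
-------------
F | F | F | T
T | F | F | F
F | T | F | F
T | T | F | F
F | F | T | F
T | F | T | F
F | T | T | F
T | T | T | F
Counterexample at row 2: with t=T, u=F, w=F, the formula is F.

No, it is not a tautology.


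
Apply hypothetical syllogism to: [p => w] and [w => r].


Hypothetical syllogism: from (P → Q) and (Q → R), infer (P → R).
Chain the two implications through the shared middle term 'w'.

p => r


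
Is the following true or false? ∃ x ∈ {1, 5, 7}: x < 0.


Evaluate the predicate on each element: 1:F, 5:F, 7:F.
No element satisfies the predicate.

F


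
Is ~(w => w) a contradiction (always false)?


Truth table over {w}:
w | φ
-----
False | False
True | False
Every row is false.

Yes, it is a contradiction.


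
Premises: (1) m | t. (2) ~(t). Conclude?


Disjunctive syllogism: from (P ∨ Q) and ¬P, infer Q.
One disjunct, 't', is ruled out; the other must hold.

m


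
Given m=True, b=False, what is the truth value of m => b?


Implication is false only when antecedent is true and consequent is false.
Substitute: m=True, b=False.
True => False evaluates to False.

False


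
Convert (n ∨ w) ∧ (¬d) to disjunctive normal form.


Step 1: Distribute ∧ over ∨: (n ∨ w) ∧ (¬d) = (n ∧ (¬d)) ∨ (w ∧ (¬d)).

(n ∧ (¬d)) ∨ (w ∧ (¬d))


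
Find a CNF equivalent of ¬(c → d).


Step 1: Rewrite c → d as ¬c ∨ d.
Step 2: Negate: ¬(¬c ∨ d) = c ∧ ¬d (De Morgan + double negation).

c ∧ (¬d)


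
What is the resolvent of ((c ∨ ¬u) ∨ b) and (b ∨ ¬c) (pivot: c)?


The clauses contain complementary literals c and ¬c.
Resolution eliminates this pair and disjoins the remaining literals (merging duplicates).

(b ∨ ¬u)


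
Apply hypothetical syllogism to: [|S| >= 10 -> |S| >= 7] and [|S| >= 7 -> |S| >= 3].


Hypothetical syllogism: from (P → Q) and (Q → R), infer (P → R).
Chain the two implications through the shared middle term '|S| >= 7'.

|S| >= 10 -> |S| >= 3


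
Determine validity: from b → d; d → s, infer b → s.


This matches the form of hypothetical syllogism: the conclusion follows in every model of the premises.

Valid.


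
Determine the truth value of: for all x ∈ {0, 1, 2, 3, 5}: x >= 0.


Evaluate the predicate on each element: 0:T, 1:T, 2:T, 3:T, 5:T.
Every element satisfies the predicate.

T


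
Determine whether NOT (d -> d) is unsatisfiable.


Truth table over {d}:
d | φ
-----
F | F
T | F
Every row is false.

Yes, it is a contradiction.


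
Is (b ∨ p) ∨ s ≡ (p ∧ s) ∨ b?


Compare truth tables:
b | p | s | φ | ψ
-----------------
F | F | F | F | F
T | F | F | T | T
F | T | F | T | F
T | T | F | T | T
F | F | T | T | F
T | F | T | T | T
F | T | T | T | T
T | T | T | T | T
They differ at row 3 (b=F, p=T, s=F): φ=T but ψ=F.

No, they are not logically equivalent.


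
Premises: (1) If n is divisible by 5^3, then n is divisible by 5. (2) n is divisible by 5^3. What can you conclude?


Modus ponens: from (P → Q) and P, infer Q.
P = 'n is divisible by 5^3' is asserted, and P → Q holds, so Q follows.

n is divisible by 5.


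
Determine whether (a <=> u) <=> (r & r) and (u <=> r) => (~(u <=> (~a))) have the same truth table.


Compare truth tables:
a | r | u | φ | ψ
-----------------
False | False | False | False | True
True | False | False | True | False
False | True | False | True | True
True | True | False | False | True
False | False | True | True | True
True | False | True | False | True
False | True | True | False | False
True | True | True | True | True
They differ at row 1 (a=False, r=False, u=False): φ=False but ψ=True.

No, they are not logically equivalent.


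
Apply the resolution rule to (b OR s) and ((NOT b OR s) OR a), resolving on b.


The clauses contain complementary literals b and NOTb.
Resolution eliminates this pair and disjoins the remaining literals (merging duplicates).

(s OR a)


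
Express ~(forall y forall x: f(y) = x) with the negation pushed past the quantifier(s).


Negation flips each quantifier (∀↔∃) and negates the inner predicate.
¬(forall y forall x: φ) = exists y exists x: ¬φ.

exists y exists x: ~(f(y) = x)


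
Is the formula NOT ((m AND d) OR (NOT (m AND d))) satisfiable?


Check all 4 assignments over {d, m}:
d | m | φ
---------
F | F | F
T | F | F
F | T | F
T | T | F
No assignment makes the formula true.

Unsatisfiable.


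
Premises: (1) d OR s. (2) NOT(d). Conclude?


Disjunctive syllogism: from (P ∨ Q) and ¬P, infer Q.
One disjunct, 'd', is ruled out; the other must hold.

s


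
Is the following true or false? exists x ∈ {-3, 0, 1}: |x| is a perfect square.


Evaluate the predicate on each element: -3:False, 0:True, 1:True.
Witness x = 0 satisfies the predicate.

True


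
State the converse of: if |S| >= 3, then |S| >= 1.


The converse of (P → Q) is (Q → P). It is not in general equivalent to the original.
Here P = '|S| >= 3' and Q = '|S| >= 1'.

If |S| >= 1, then |S| >= 3.


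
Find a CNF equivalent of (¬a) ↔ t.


Step 1: Rewrite (¬a) ↔ t as ((¬a) → t) ∧ (t → (¬a)).
Step 2: Rewrite each implication as a disjunction.
Step 3: Eliminate any double negations (¬¬X = X).

(a ∨ t) ∧ ((¬t) ∨ (¬a))


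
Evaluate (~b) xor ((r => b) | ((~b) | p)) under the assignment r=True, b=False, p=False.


Substitute r=True, b=False, p=False:
~b = True
r => b = True => False = False
~b = True
(~b) | p = True | False = True
(r => b) | ((~b) | p) = False | True = True
(~b) xor ((r => b) | ((~b) | p)) = True xor True = False

False


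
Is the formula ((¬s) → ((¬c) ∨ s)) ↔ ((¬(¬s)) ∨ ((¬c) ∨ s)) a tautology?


Build the truth table over {c, s}:
c | s | φ
---------
F | F | T
T | F | T
F | T | T
T | T | T
Every row evaluates to true.

Yes, it is a tautology.


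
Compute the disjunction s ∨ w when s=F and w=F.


Disjunction is false only when both operands are false.
Substitute: s=F, w=F.
F ∨ F evaluates to F.

F


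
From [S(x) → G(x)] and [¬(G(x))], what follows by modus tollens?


Modus tollens: from (P → Q) and ¬Q, infer ¬P.
Q = 'G(x)' is denied; since P → Q, P must also fail.

Not (S(x)).


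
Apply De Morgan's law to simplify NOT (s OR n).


De Morgan: the negation of a disjunction is the conjunction of the negations.
Distribute NOT across OR, flipping it to AND, and negate each literal.

(NOT s) AND (NOT n)


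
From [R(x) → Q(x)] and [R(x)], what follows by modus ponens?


Modus ponens: from (P → Q) and P, infer Q.
P = 'R(x)' is asserted, and P → Q holds, so Q follows.

Q(x).


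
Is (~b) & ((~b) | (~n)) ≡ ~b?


Compare truth tables:
b | n | φ | ψ
-------------
False | False | True | True
True | False | False | False
False | True | True | True
True | True | False | False
The columns φ and ψ agree on every row.

Yes, they are logically equivalent.


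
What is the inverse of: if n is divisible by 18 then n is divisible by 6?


The inverse of (P → Q) is (¬P → ¬Q). It is equivalent to the converse, not to the original.
Here P = 'n is divisible by 18' and Q = 'n is divisible by 6'.

If not (n is divisible by 18), then not (n is divisible by 6).


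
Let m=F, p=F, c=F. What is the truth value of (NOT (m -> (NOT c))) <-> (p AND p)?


Substitute m=F, p=F, c=F:
NOT c = T
m -> (NOT c) = F -> T = T
NOT (m -> (NOT c)) = F
p AND p = F AND F = F
(NOT (m -> (NOT c))) <-> (p AND p) = F <-> F = T

T


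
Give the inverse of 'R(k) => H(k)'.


The inverse of (P → Q) is (¬P → ¬Q). It is equivalent to the converse, not to the original.
Here P = 'R(k)' and Q = 'H(k)'.

If not (R(k)), then not (H(k)).


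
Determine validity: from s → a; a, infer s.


This is affirming the consequent (fallacy). There exist truth assignments where the premises are all true but the conclusion is false.

Invalid.


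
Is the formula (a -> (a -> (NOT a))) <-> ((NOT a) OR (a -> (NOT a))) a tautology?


Build the truth table over {a}:
a | φ
-----
F | T
T | T
Every row evaluates to true.

Yes, it is a tautology.


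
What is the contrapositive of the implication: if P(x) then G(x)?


The contrapositive of (P → Q) is (¬Q → ¬P); it is logically equivalent to the original.
Here P = 'P(x)' and Q = 'G(x)'.

If not (G(x)), then not (P(x)).


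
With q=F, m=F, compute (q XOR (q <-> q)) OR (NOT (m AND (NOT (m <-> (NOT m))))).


Substitute q=F, m=F:
q <-> q = F <-> F = T
q XOR (q <-> q) = F XOR T = T
NOT m = T
m <-> (NOT m) = F <-> T = F
NOT (m <-> (NOT m)) = T
m AND (NOT (m <-> (NOT m))) = F AND T = F
NOT (m AND (NOT (m <-> (NOT m)))) = T
(q XOR (q <-> q)) OR (NOT (m AND (NOT (m <-> (NOT m))))) = T OR T = T

T


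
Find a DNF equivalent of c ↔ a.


Step 1: c ↔ a is true exactly when both agree: (c ∧ a) ∨ (¬c ∧ ¬a).

(c ∧ a) ∨ ((¬c) ∧ (¬a))


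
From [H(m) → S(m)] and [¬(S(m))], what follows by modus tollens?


Modus tollens: from (P → Q) and ¬Q, infer ¬P.
Q = 'S(m)' is denied; since P → Q, P must also fail.

Not (H(m)).


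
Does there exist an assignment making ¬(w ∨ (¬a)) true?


Search for a satisfying assignment over {a, w}.
Try a=T, w=F: the formula evaluates to T.
A satisfying assignment exists.

Satisfiable.


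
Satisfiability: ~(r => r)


Check all 2 assignments over {r}:
r | φ
-----
False | False
True | False
No assignment makes the formula true.

Unsatisfiable.


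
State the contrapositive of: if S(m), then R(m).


The contrapositive of (P → Q) is (¬Q → ¬P); it is logically equivalent to the original.
Here P = 'S(m)' and Q = 'R(m)'.

If not (R(m)), then not (S(m)).


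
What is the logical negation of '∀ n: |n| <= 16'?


¬(∀ x: φ) = ∃ x: ¬φ, and ¬(∃ x: φ) = ∀ x: ¬φ.
Apply to the universal statement.

∃ n: ¬(|n| <= 16)


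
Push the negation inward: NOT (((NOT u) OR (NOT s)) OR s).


De Morgan: the negation of a disjunction is the conjunction of the negations.
Distribute NOT across OR, flipping it to AND, and negate each literal.

(u AND s) AND (NOT s)


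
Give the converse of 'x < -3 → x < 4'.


The converse of (P → Q) is (Q → P). It is not in general equivalent to the original.
Here P = 'x < -3' and Q = 'x < 4'.

If x < 4, then x < -3.


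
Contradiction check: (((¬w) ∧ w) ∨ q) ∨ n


Truth table over {n, q, w}:
n | q | w | φ
-------------
F | F | F | F
T | F | F | T
F | T | F | T
T | T | F | T
F | F | T | F
T | F | T | T
F | T | T | T
T | T | T | T
Satisfying assignment at row 2: n=T, q=F, w=F gives T.

No, it is not a contradiction.


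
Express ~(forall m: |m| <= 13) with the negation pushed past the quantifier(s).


¬(forall x: φ) = exists x: ¬φ, and ¬(exists x: φ) = forall x: ¬φ.
Apply to the universal statement.

exists m: ~(|m| <= 13)


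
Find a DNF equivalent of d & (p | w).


Step 1: Distribute ∧ over ∨: d ∧ (p ∨ w) = (d ∧ p) ∨ (d ∧ w).

(d & p) | (d & w)


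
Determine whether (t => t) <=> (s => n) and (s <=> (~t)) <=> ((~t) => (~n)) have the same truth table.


Compare truth tables:
n | s | t | φ | ψ
-----------------
False | False | False | True | False
True | False | False | True | True
False | True | False | False | True
True | True | False | True | False
False | False | True | True | True
True | False | True | True | True
False | True | True | False | False
True | True | True | True | False
They differ at row 1 (n=False, s=False, t=False): φ=True but ψ=False.

No, they are not logically equivalent.


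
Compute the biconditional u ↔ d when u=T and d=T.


Biconditional is true when both operands have the same truth value.
Substitute: u=T, d=T.
T ↔ T evaluates to T.

T


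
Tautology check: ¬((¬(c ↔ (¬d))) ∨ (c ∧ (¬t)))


Build the truth table over {c, d, t}:
c | d | t | φ
-------------
F | F | F | F
T | F | F | F
F | T | F | T
T | T | F | F
F | F | T | F
T | F | T | T
F | T | T | T
T | T | T | F
Counterexample at row 1: with c=F, d=F, t=F, the formula is F.

No, it is not a tautology.


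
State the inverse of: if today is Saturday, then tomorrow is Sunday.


The inverse of (P → Q) is (¬P → ¬Q). It is equivalent to the converse, not to the original.
Here P = 'today is Saturday' and Q = 'tomorrow is Sunday'.

If not (today is Saturday), then not (tomorrow is Sunday).


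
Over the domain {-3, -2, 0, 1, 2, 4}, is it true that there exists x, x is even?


Evaluate the predicate on each element: -3:F, -2:T, 0:T, 1:F, 2:T, 4:T.
Witness x = -2 satisfies the predicate.

T


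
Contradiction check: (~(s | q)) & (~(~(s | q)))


Truth table over {q, s}:
q | s | φ
---------
False | False | False
True | False | False
False | True | False
True | True | False
Every row is false.

Yes, it is a contradiction.


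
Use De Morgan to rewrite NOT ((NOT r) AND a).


De Morgan: the negation of a conjunction is the disjunction of the negations.
Distribute NOT across AND, flipping it to OR, and negate each literal.

r OR (NOT a)


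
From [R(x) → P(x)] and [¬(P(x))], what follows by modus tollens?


Modus tollens: from (P → Q) and ¬Q, infer ¬P.
Q = 'P(x)' is denied; since P → Q, P must also fail.

Not (R(x)).


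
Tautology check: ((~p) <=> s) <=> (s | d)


Build the truth table over {d, p, s}:
d | p | s | φ
-------------
False | False | False | True
True | False | False | False
False | True | False | False
True | True | False | True
False | False | True | True
True | False | True | True
False | True | True | False
True | True | True | False
Counterexample at row 2: with d=True, p=False, s=False, the formula is False.

No, it is not a tautology.


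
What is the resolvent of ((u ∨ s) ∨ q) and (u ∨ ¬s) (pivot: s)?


The clauses contain complementary literals s and ¬s.
Resolution eliminates this pair and disjoins the remaining literals (merging duplicates).

(q ∨ u)


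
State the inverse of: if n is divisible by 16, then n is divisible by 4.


The inverse of (P → Q) is (¬P → ¬Q). It is equivalent to the converse, not to the original.
Here P = 'n is divisible by 16' and Q = 'n is divisible by 4'.

If not (n is divisible by 16), then not (n is divisible by 4).


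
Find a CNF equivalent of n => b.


Step 1: Rewrite n → b as ¬n ∨ b.

(~n) | b


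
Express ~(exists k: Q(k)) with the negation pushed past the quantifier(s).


¬(forall x: φ) = exists x: ¬φ, and ¬(exists x: φ) = forall x: ¬φ.
Apply to the existential statement.

forall k: ~(Q(k))


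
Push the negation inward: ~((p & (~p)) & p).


De Morgan: the negation of a conjunction is the disjunction of the negations.
Distribute ~ across &, flipping it to |, and negate each literal.

((~p) | p) | (~p)


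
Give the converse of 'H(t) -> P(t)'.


The converse of (P → Q) is (Q → P). It is not in general equivalent to the original.
Here P = 'H(t)' and Q = 'P(t)'.

If P(t), then H(t).


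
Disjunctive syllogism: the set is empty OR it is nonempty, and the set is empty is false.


Disjunctive syllogism: from (P ∨ Q) and ¬P, infer Q.
One disjunct, 'the set is empty', is ruled out; the other must hold.

it is nonempty


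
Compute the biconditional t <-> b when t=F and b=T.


Biconditional is true when both operands have the same truth value.
Substitute: t=F, b=T.
F <-> T evaluates to F.

F


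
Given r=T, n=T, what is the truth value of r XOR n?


Exclusive or is true when exactly one operand is true.
Substitute: r=T, n=T.
T XOR T evaluates to F.

F


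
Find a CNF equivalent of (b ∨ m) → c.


Step 1: Rewrite as ¬(b ∨ m) ∨ c = (¬b ∧ ¬m) ∨ c.
Step 2: Distribute ∨ over ∧.

((¬b) ∨ c) ∧ ((¬m) ∨ c)


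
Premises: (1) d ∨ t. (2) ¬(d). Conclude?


Disjunctive syllogism: from (P ∨ Q) and ¬P, infer Q.
One disjunct, 'd', is ruled out; the other must hold.

t


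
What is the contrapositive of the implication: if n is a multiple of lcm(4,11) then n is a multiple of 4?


The contrapositive of (P → Q) is (¬Q → ¬P); it is logically equivalent to the original.
Here P = 'n is a multiple of lcm(4,11)' and Q = 'n is a multiple of 4'.

If not (n is a multiple of 4), then not (n is a multiple of lcm(4,11)).


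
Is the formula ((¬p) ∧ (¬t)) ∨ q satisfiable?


Search for a satisfying assignment over {p, q, t}.
Try p=F, q=F, t=F: the formula evaluates to T.
A satisfying assignment exists.

Satisfiable.


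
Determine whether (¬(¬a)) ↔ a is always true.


Build the truth table over {a}:
a | φ
-----
F | T
T | T
Every row evaluates to true.

Yes, it is a tautology.


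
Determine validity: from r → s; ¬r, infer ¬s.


This is denying the antecedent (fallacy). There exist truth assignments where the premises are all true but the conclusion is false.

Invalid.


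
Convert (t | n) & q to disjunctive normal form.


Step 1: Distribute ∧ over ∨: (t ∨ n) ∧ q = (t ∧ q) ∨ (n ∧ q).

(t & q) | (n & q)


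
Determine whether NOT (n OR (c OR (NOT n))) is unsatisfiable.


Truth table over {c, n}:
c | n | φ
---------
F | F | F
T | F | F
F | T | F
T | T | F
Every row is false.

Yes, it is a contradiction.


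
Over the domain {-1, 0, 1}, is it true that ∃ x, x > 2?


Evaluate the predicate on each element: -1:F, 0:F, 1:F.
No element satisfies the predicate.

F


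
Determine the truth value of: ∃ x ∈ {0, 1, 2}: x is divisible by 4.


Evaluate the predicate on each element: 0:T, 1:F, 2:F.
Witness x = 0 satisfies the predicate.

T


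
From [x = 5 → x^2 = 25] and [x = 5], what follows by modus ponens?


Modus ponens: from (P → Q) and P, infer Q.
P = 'x = 5' is asserted, and P → Q holds, so Q follows.

x^2 = 25.


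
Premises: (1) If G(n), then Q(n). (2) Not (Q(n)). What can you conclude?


Modus tollens: from (P → Q) and ¬Q, infer ¬P.
Q = 'Q(n)' is denied; since P → Q, P must also fail.

Not (G(n)).


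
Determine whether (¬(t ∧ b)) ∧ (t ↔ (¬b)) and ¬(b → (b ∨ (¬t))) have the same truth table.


Compare truth tables:
b | t | φ | ψ
-------------
F | F | F | F
T | F | T | F
F | T | T | F
T | T | F | F
They differ at row 2 (b=T, t=F): φ=T but ψ=F.

No, they are not logically equivalent.


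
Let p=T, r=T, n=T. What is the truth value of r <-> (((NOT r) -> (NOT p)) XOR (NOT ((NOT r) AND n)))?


Substitute p=T, r=T, n=T:
NOT r = F
NOT p = F
(NOT r) -> (NOT p) = F -> F = T
NOT r = F
(NOT r) AND n = F AND T = F
NOT ((NOT r) AND n) = T
((NOT r) -> (NOT p)) XOR (NOT ((NOT r) AND n)) = T XOR T = F
r <-> (((NOT r) -> (NOT p)) XOR (NOT ((NOT r) AND n))) = T <-> F = F

F


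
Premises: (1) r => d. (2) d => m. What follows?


Hypothetical syllogism: from (P → Q) and (Q → R), infer (P → R).
Chain the two implications through the shared middle term 'd'.

r => m


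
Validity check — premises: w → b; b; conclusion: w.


This is affirming the consequent (fallacy). There exist truth assignments where the premises are all true but the conclusion is false.

Invalid.


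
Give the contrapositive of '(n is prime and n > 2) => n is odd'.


The contrapositive of (P → Q) is (¬Q → ¬P); it is logically equivalent to the original.
Here P = '(n is prime and n > 2)' and Q = 'n is odd'.

If not (n is odd), then not ((n is prime and n > 2)).


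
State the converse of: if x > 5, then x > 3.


The converse of (P → Q) is (Q → P). It is not in general equivalent to the original.
Here P = 'x > 5' and Q = 'x > 3'.

If x > 3, then x > 5.


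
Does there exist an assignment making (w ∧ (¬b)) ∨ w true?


Search for a satisfying assignment over {b, w}.
Try b=F, w=T: the formula evaluates to T.
A satisfying assignment exists.

Satisfiable.


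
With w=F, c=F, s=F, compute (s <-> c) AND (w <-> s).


Substitute w=F, c=F, s=F:
s <-> c = F <-> F = T
w <-> s = F <-> F = T
(s <-> c) AND (w <-> s) = T AND T = T

T


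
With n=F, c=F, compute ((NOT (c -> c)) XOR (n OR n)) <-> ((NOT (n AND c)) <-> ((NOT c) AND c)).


Substitute n=F, c=F:
c -> c = F -> F = T
NOT (c -> c) = F
n OR n = F OR F = F
(NOT (c -> c)) XOR (n OR n) = F XOR F = F
n AND c = F AND F = F
NOT (n AND c) = T
NOT c = T
(NOT c) AND c = T AND F = F
(NOT (n AND c)) <-> ((NOT c) AND c) = T <-> F = F
((NOT (c -> c)) XOR (n OR n)) <-> ((NOT (n AND c)) <-> ((NOT c) AND c)) = F <-> F = T

T


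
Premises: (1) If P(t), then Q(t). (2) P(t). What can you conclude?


Modus ponens: from (P → Q) and P, infer Q.
P = 'P(t)' is asserted, and P → Q holds, so Q follows.

Q(t).


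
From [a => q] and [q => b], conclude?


Hypothetical syllogism: from (P → Q) and (Q → R), infer (P → R).
Chain the two implications through the shared middle term 'q'.

a => b


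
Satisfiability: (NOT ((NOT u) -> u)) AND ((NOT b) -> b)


Search for a satisfying assignment over {b, u}.
Try b=T, u=F: the formula evaluates to T.
A satisfying assignment exists.

Satisfiable.


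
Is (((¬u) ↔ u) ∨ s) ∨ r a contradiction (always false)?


Truth table over {r, s, u}:
r | s | u | φ
-------------
F | F | F | F
T | F | F | T
F | T | F | T
T | T | F | T
F | F | T | F
T | F | T | T
F | T | T | T
T | T | T | T
Satisfying assignment at row 2: r=T, s=F, u=F gives T.

No, it is not a contradiction.


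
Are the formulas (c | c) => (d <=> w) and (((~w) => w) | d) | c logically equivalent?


Compare truth tables:
c | d | w | φ | ψ
-----------------
False | False | False | True | False
True | False | False | True | True
False | True | False | True | True
True | True | False | False | True
False | False | True | True | True
True | False | True | False | True
False | True | True | True | True
True | True | True | True | True
They differ at row 1 (c=False, d=False, w=False): φ=True but ψ=False.

No, they are not logically equivalent.


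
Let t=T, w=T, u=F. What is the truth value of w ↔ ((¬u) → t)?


Substitute t=T, w=T, u=F:
¬u = T
(¬u) → t = T → T = T
w ↔ ((¬u) → t) = T ↔ T = T

T


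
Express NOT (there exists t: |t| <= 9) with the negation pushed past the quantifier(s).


¬(for all x: φ) = there exists x: ¬φ, and ¬(there exists x: φ) = for all x: ¬φ.
Apply to the existential statement.

for all t: NOT(|t| <= 9)


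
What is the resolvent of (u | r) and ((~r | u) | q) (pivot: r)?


The clauses contain complementary literals r and ~r.
Resolution eliminates this pair and disjoins the remaining literals (merging duplicates).

(u | q)


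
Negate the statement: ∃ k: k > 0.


¬(∀ x: φ) = ∃ x: ¬φ, and ¬(∃ x: φ) = ∀ x: ¬φ.
Apply to the existential statement.

∀ k: ¬(k > 0)


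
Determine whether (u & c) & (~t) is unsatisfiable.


Truth table over {c, t, u}:
c | t | u | φ
-------------
False | False | False | False
True | False | False | False
False | True | False | False
True | True | False | False
False | False | True | False
True | False | True | True
False | True | True | False
True | True | True | False
Satisfying assignment at row 6: c=True, t=False, u=True gives True.

No, it is not a contradiction.


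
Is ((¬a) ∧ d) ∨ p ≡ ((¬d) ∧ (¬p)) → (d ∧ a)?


Compare truth tables:
a | d | p | φ | ψ
-----------------
F | F | F | F | F
T | F | F | F | F
F | T | F | T | T
T | T | F | F | T
F | F | T | T | T
T | F | T | T | T
F | T | T | T | T
T | T | T | T | T
They differ at row 4 (a=T, d=T, p=F): φ=F but ψ=T.

No, they are not logically equivalent.


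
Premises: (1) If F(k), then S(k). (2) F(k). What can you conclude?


Modus ponens: from (P → Q) and P, infer Q.
P = 'F(k)' is asserted, and P → Q holds, so Q follows.

S(k).


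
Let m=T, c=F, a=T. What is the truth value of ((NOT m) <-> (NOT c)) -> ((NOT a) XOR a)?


Substitute m=T, c=F, a=T:
NOT m = F
NOT c = T
(NOT m) <-> (NOT c) = F <-> T = F
NOT a = F
(NOT a) XOR a = F XOR T = T
((NOT m) <-> (NOT c)) -> ((NOT a) XOR a) = F -> T = T

T


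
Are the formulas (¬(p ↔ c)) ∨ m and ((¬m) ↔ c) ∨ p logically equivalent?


Compare truth tables:
c | m | p | φ | ψ
-----------------
F | F | F | F | F
T | F | F | T | T
F | T | F | T | T
T | T | F | T | F
F | F | T | T | T
T | F | T | F | T
F | T | T | T | T
T | T | T | T | T
They differ at row 4 (c=T, m=T, p=F): φ=T but ψ=F.

No, they are not logically equivalent.


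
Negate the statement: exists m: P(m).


¬(forall x: φ) = exists x: ¬φ, and ¬(exists x: φ) = forall x: ¬φ.
Apply to the existential statement.

forall m: ~(P(m))


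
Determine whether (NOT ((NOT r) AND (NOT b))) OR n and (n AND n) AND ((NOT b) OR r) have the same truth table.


Compare truth tables:
b | n | r | φ | ψ
-----------------
F | F | F | F | F
T | F | F | T | F
F | T | F | T | T
T | T | F | T | F
F | F | T | T | F
T | F | T | T | F
F | T | T | T | T
T | T | T | T | T
They differ at row 2 (b=T, n=F, r=F): φ=T but ψ=F.

No, they are not logically equivalent.


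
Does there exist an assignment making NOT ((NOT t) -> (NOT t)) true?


Check all 2 assignments over {t}:
t | φ
-----
F | F
T | F
No assignment makes the formula true.

Unsatisfiable.


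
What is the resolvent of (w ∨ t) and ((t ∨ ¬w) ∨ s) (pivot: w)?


The clauses contain complementary literals w and ¬w.
Resolution eliminates this pair and disjoins the remaining literals (merging duplicates).

(t ∨ s)


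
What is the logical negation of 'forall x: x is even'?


¬(forall x: φ) = exists x: ¬φ, and ¬(exists x: φ) = forall x: ¬φ.
Apply to the universal statement.

exists x: ~(x is even)


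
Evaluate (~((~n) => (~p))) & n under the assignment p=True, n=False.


Substitute p=True, n=False:
~n = True
~p = False
(~n) => (~p) = True => False = False
~((~n) => (~p)) = True
(~((~n) => (~p))) & n = True & False = False

False


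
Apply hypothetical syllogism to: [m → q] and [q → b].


Hypothetical syllogism: from (P → Q) and (Q → R), infer (P → R).
Chain the two implications through the shared middle term 'q'.

m → b


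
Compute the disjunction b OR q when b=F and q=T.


Disjunction is false only when both operands are false.
Substitute: b=F, q=T.
F OR T evaluates to T.

T


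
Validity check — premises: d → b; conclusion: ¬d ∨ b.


This matches the form of material implication: the conclusion follows in every model of the premises.

Valid.


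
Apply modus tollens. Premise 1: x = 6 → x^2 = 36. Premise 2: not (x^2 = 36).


Modus tollens: from (P → Q) and ¬Q, infer ¬P.
Q = 'x^2 = 36' is denied; since P → Q, P must also fail.

Not (x = 6).


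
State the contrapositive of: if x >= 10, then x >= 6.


The contrapositive of (P → Q) is (¬Q → ¬P); it is logically equivalent to the original.
Here P = 'x >= 10' and Q = 'x >= 6'.

If not (x >= 6), then not (x >= 10).


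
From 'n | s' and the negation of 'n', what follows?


Disjunctive syllogism: from (P ∨ Q) and ¬P, infer Q.
One disjunct, 'n', is ruled out; the other must hold.

s


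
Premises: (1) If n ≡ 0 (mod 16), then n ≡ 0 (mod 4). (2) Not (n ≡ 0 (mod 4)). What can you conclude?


Modus tollens: from (P → Q) and ¬Q, infer ¬P.
Q = 'n ≡ 0 (mod 4)' is denied; since P → Q, P must also fail.

Not (n ≡ 0 (mod 16)).


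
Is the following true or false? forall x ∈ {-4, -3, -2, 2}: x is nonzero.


Evaluate the predicate on each element: -4:True, -3:True, -2:True, 2:True.
Every element satisfies the predicate.

True


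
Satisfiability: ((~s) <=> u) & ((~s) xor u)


Check all 4 assignments over {s, u}:
s | u | φ
---------
False | False | False
True | False | False
False | True | False
True | True | False
No assignment makes the formula true.

Unsatisfiable.


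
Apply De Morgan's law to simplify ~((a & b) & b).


De Morgan: the negation of a conjunction is the disjunction of the negations.
Distribute ~ across &, flipping it to |, and negate each literal.

((~a) | (~b)) | (~b)


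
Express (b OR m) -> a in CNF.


Step 1: Rewrite as ¬(b ∨ m) ∨ a = (¬b ∧ ¬m) ∨ a.
Step 2: Distribute ∨ over ∧.

((NOT b) OR a) AND ((NOT m) OR a)


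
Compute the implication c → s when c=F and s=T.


Implication is false only when antecedent is true and consequent is false.
Substitute: c=F, s=T.
F → T evaluates to T.

T


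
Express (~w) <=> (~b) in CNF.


Step 1: Rewrite (¬w) ↔ (¬b) as ((¬w) → (¬b)) ∧ ((¬b) → (¬w)).
Step 2: Rewrite each implication as a disjunction.
Step 3: Eliminate any double negations (¬¬X = X).

(w | (~b)) & (b | (~w))


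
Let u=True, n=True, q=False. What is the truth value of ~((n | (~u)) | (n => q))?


Substitute u=True, n=True, q=False:
~u = False
n | (~u) = True | False = True
n => q = True => False = False
(n | (~u)) | (n => q) = True | False = True
~((n | (~u)) | (n => q)) = False

False


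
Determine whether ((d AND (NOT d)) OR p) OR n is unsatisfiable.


Truth table over {d, n, p}:
d | n | p | φ
-------------
F | F | F | F
T | F | F | F
F | T | F | T
T | T | F | T
F | F | T | T
T | F | T | T
F | T | T | T
T | T | T | T
Satisfying assignment at row 3: d=F, n=T, p=F gives T.

No, it is not a contradiction.


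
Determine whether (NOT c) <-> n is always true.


Build the truth table over {c, n}:
c | n | φ
---------
F | F | F
T | F | T
F | T | T
T | T | F
Counterexample at row 1: with c=F, n=F, the formula is F.

No, it is not a tautology.


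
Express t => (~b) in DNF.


Step 1: Rewrite t → (¬b) as ¬t ∨ (¬b).

(~t) | (~b)


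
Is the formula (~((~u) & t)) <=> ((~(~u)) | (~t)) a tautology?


Build the truth table over {t, u}:
t | u | φ
---------
False | False | True
True | False | True
False | True | True
True | True | True
Every row evaluates to true.

Yes, it is a tautology.


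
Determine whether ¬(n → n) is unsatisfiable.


Truth table over {n}:
n | φ
-----
F | F
T | F
Every row is false.

Yes, it is a contradiction.


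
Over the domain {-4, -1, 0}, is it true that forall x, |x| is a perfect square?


Evaluate the predicate on each element: -4:True, -1:True, 0:True.
Every element satisfies the predicate.

True


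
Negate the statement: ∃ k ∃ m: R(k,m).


Negation flips each quantifier (∀↔∃) and negates the inner predicate.
¬(∃ k ∃ m: φ) = ∀ k ∀ m: ¬φ.

∀ k ∀ m: ¬(R(k,m))


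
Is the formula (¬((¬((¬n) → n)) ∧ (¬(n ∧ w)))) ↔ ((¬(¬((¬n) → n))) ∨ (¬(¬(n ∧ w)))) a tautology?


Build the truth table over {n, w}:
n | w | φ
---------
F | F | T
T | F | T
F | T | T
T | T | T
Every row evaluates to true.

Yes, it is a tautology.


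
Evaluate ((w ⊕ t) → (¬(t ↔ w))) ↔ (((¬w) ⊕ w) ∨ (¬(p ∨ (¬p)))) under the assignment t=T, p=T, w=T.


Substitute t=T, p=T, w=T:
… (earlier sub-steps elided)
t ↔ w = T ↔ T = T
¬(t ↔ w) = F
(w ⊕ t) → (¬(t ↔ w)) = F → F = T
¬w = F
(¬w) ⊕ w = F ⊕ T = T
¬p = F
p ∨ (¬p) = T ∨ F = T
¬(p ∨ (¬p)) = F
((¬w) ⊕ w) ∨ (¬(p ∨ (¬p))) = T ∨ F = T
((w ⊕ t) → (¬(t ↔ w))) ↔ (((¬w) ⊕ w) ∨ (¬(p ∨ (¬p)))) = T ↔ T = T

T


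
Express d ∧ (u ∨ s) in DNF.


Step 1: Distribute ∧ over ∨: d ∧ (u ∨ s) = (d ∧ u) ∨ (d ∧ s).

(d ∧ u) ∨ (d ∧ s)


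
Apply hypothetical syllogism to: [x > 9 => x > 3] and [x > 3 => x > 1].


Hypothetical syllogism: from (P → Q) and (Q → R), infer (P → R).
Chain the two implications through the shared middle term 'x > 3'.

x > 9 => x > 1


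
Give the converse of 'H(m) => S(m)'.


The converse of (P → Q) is (Q → P). It is not in general equivalent to the original.
Here P = 'H(m)' and Q = 'S(m)'.

If S(m), then H(m).


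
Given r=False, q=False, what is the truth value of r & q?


Conjunction is true only when both operands are true.
Substitute: r=False, q=False.
False & False evaluates to False.

False


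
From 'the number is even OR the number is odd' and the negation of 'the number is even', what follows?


Disjunctive syllogism: from (P ∨ Q) and ¬P, infer Q.
One disjunct, 'the number is even', is ruled out; the other must hold.

the number is odd


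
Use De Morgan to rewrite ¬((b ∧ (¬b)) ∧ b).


De Morgan: the negation of a conjunction is the disjunction of the negations.
Distribute ¬ across ∧, flipping it to ∨, and negate each literal.

((¬b) ∨ b) ∨ (¬b)


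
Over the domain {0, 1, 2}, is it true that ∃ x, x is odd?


Evaluate the predicate on each element: 0:F, 1:T, 2:F.
Witness x = 1 satisfies the predicate.

T


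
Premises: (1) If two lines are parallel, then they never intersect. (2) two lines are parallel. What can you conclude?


Modus ponens: from (P → Q) and P, infer Q.
P = 'two lines are parallel' is asserted, and P → Q holds, so Q follows.

they never intersect.


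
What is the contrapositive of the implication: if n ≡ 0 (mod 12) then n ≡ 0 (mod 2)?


The contrapositive of (P → Q) is (¬Q → ¬P); it is logically equivalent to the original.
Here P = 'n ≡ 0 (mod 12)' and Q = 'n ≡ 0 (mod 2)'.

If not (n ≡ 0 (mod 2)), then not (n ≡ 0 (mod 12)).


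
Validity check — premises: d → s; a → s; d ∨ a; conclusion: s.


This matches the form of proof by cases: the conclusion follows in every model of the premises.

Valid.


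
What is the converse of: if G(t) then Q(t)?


The converse of (P → Q) is (Q → P). It is not in general equivalent to the original.
Here P = 'G(t)' and Q = 'Q(t)'.

If Q(t), then G(t).


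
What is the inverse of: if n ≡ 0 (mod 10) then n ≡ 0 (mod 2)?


The inverse of (P → Q) is (¬P → ¬Q). It is equivalent to the converse, not to the original.
Here P = 'n ≡ 0 (mod 10)' and Q = 'n ≡ 0 (mod 2)'.

If not (n ≡ 0 (mod 10)), then not (n ≡ 0 (mod 2)).


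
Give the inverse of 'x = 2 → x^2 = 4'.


The inverse of (P → Q) is (¬P → ¬Q). It is equivalent to the converse, not to the original.
Here P = 'x = 2' and Q = 'x^2 = 4'.

If not (x = 2), then not (x^2 = 4).


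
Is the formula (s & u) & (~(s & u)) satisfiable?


Check all 4 assignments over {s, u}:
s | u | φ
---------
False | False | False
True | False | False
False | True | False
True | True | False
No assignment makes the formula true.

Unsatisfiable.


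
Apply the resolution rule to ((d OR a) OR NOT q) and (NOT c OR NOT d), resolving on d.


The clauses contain complementary literals d and NOTd.
Resolution eliminates this pair and disjoins the remaining literals (merging duplicates).

((a OR NOT q) OR NOT c)


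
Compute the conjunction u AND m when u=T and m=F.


Conjunction is true only when both operands are true.
Substitute: u=T, m=F.
T AND F evaluates to F.

F


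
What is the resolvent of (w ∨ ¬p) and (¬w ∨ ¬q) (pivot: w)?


The clauses contain complementary literals w and ¬w.
Resolution eliminates this pair and disjoins the remaining literals (merging duplicates).

(¬p ∨ ¬q)


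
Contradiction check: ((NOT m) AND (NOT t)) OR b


Truth table over {b, m, t}:
b | m | t | φ
-------------
F | F | F | T
T | F | F | T
F | T | F | F
T | T | F | T
F | F | T | F
T | F | T | T
F | T | T | F
T | T | T | T
Satisfying assignment at row 1: b=F, m=F, t=F gives T.

No, it is not a contradiction.
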